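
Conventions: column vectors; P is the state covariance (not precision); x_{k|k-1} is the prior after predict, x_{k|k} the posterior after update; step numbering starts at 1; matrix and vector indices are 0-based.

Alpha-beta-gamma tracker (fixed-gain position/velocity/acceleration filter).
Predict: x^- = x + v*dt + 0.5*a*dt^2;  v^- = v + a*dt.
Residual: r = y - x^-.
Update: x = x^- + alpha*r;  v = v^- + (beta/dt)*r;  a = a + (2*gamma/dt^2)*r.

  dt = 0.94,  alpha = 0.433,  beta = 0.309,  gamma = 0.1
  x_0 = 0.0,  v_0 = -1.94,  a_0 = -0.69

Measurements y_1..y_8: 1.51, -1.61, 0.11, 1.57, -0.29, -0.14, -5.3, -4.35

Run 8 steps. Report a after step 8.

step 1: x_pred=-2.1284  r=3.6384  x^+=-0.5530  v^+=-1.3926  a^+=0.1335
step 2: x_pred=-1.8030  r=0.1930  x^+=-1.7194  v^+=-1.2036  a^+=0.1772
step 3: x_pred=-2.7725  r=2.8825  x^+=-1.5244  v^+=-0.0894  a^+=0.8297
step 4: x_pred=-1.2419  r=2.8119  x^+=-0.0243  v^+=1.6148  a^+=1.4661
step 5: x_pred=2.1413  r=-2.4313  x^+=1.0886  v^+=2.1937  a^+=0.9158
step 6: x_pred=3.5553  r=-3.6953  x^+=1.9552  v^+=1.8399  a^+=0.0794
step 7: x_pred=3.7198  r=-9.0198  x^+=-0.1858  v^+=-1.0505  a^+=-1.9622
step 8: x_pred=-2.0401  r=-2.3099  x^+=-3.0403  v^+=-3.6543  a^+=-2.4850

a_post = -2.4850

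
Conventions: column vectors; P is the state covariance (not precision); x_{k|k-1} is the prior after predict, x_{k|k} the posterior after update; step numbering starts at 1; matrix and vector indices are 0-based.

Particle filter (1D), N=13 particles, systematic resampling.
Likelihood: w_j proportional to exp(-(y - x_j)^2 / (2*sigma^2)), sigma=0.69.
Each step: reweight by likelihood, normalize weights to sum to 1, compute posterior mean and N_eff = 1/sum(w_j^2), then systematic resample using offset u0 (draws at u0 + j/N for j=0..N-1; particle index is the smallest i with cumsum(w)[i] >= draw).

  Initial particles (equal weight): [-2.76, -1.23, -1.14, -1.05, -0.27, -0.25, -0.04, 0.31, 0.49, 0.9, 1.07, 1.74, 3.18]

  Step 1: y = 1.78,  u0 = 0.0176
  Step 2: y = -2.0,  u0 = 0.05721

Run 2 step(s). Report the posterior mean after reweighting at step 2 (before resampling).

step 1: w=[0.0000, 0.0000, 0.0001, 0.0001, 0.0049, 0.0053, 0.0124, 0.0415, 0.0699, 0.1779, 0.2363, 0.4005, 0.0512]  mean=1.3165  Neff=3.8859  idx=[6, 8, 9, 9, 10, 10, 10, 11, 11, 11, 11, 11, 11]
step 2: w=[0.9016, 0.0757, 0.0074, 0.0074, 0.0026, 0.0026, 0.0026, 0.0000, 0.0000, 0.0000, 0.0000, 0.0000, 0.0000]  mean=0.0229  Neff=1.2214  idx=[0, 0, 0, 0, 0, 0, 0, 0, 0, 0, 0, 1, 2]

post_mean = 0.0229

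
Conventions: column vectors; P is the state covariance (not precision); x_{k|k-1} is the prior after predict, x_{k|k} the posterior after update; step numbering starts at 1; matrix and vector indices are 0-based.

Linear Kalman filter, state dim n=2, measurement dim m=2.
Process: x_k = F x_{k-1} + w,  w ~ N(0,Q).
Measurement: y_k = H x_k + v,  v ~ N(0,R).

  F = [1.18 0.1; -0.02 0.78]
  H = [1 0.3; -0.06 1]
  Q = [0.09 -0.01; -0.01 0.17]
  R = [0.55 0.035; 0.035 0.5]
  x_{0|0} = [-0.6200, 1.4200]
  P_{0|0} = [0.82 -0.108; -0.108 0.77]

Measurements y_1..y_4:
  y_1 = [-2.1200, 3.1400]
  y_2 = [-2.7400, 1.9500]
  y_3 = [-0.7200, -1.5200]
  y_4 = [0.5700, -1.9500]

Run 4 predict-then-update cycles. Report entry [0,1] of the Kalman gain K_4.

step 1: x^-=[-0.5896, 1.1200]  P^-=[1.2140 -0.0685; -0.0685 0.6422]  S=[1.7807 0.0876; 0.0876 1.1548]  K=[0.6788 -0.1738; 0.0424 0.5565]  nu=[-1.8664, 1.9846]  x^+=[-2.2015, 2.1453]  P^+=[0.3794 -0.0404; -0.0404 0.2773]
step 2: x^-=[-2.3832, 1.7173]  P^-=[0.6115 -0.0344; -0.0344 0.3401]  S=[1.1714 0.0665; 0.0665 0.8464]  K=[0.5203 -0.1249; 0.0349 0.4015]  nu=[-0.8720, 0.0897]  x^+=[-2.8481, 1.7229]  P^+=[0.2898 -0.0269; -0.0269 0.2004]
step 3: x^-=[-3.1884, 1.4008]  P^-=[0.4892 -0.0259; -0.0259 0.2929]  S=[1.0501 0.0681; 0.0681 0.7977]  K=[0.4656 -0.1090; 0.0353 0.3660]  nu=[2.0482, -3.1121]  x^+=[-1.8957, 0.3339]  P^+=[0.2590 -0.0227; -0.0227 0.1829]
step 4: x^-=[-2.2035, 0.2984]  P^-=[0.4472 -0.0226; -0.0226 0.2821]  S=[1.0090 0.0706; 0.0706 0.7864]  K=[0.4437 -0.1027; 0.0365 0.3572]  nu=[2.6840, -2.3806]  x^+=[-0.7682, -0.4540]  P^+=[0.2467 -0.0210; -0.0210 0.1786]

K[0,1] = -0.1027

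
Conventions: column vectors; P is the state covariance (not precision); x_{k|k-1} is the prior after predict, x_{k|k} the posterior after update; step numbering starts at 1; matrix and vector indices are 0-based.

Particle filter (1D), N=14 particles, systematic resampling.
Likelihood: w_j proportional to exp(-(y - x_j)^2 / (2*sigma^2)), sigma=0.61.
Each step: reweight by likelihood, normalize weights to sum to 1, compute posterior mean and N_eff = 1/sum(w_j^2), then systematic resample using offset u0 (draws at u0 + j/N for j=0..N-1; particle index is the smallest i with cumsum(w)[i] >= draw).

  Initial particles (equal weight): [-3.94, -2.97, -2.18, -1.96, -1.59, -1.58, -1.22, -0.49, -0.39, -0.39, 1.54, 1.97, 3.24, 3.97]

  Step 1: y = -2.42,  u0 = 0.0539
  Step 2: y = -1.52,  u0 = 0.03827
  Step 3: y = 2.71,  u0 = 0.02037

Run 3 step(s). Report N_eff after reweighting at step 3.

step 1: w=[0.0135, 0.1999, 0.2778, 0.2259, 0.1189, 0.1163, 0.0434, 0.0020, 0.0012, 0.0012, 0.0000, 0.0000, 0.0000, 0.0000]  mean=-2.1227  Neff=5.0533  idx=[1, 1, 1, 2, 2, 2, 2, 3, 3, 3, 4, 5, 5, 6]
step 2: w=[0.0069, 0.0069, 0.0069, 0.0648, 0.0648, 0.0648, 0.0648, 0.0898, 0.0898, 0.0898, 0.1157, 0.1159, 0.1159, 0.1032]  mean=-1.8308  Neff=10.8675  idx=[3, 4, 5, 6, 7, 8, 9, 9, 10, 11, 11, 12, 12, 13]
step 3: w=[0.0000, 0.0000, 0.0000, 0.0000, 0.0002, 0.0002, 0.0002, 0.0002, 0.0153, 0.0172, 0.0172, 0.0172, 0.0172, 0.9153]  mean=-1.2509  Neff=1.1916  idx=[9, 13, 13, 13, 13, 13, 13, 13, 13, 13, 13, 13, 13, 13]

N_eff = 1.1916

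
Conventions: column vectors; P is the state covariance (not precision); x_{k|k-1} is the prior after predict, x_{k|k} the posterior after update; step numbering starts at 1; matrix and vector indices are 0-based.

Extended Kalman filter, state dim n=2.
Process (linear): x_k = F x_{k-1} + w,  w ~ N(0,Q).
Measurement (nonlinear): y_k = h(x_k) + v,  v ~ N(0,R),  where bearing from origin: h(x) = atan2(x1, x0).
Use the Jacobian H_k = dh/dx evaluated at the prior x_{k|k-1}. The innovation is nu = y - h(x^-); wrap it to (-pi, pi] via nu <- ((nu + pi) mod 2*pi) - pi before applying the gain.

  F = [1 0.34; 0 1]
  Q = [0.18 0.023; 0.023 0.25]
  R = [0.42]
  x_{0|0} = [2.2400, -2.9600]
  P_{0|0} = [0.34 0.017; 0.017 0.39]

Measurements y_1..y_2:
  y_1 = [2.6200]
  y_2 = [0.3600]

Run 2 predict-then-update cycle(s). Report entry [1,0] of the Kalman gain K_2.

K[1,0] = 0.0721

step 1: x^-=[1.2336, -2.9600]  P^-=[0.5766 0.1726; 0.1726 0.6400]  H_jac=[0.2878 0.1200]  S=[0.4889]  K=[0.3818; 0.2587]  nu=[-2.4873]  x^+=[0.2838, -3.6033]  P^+=[0.5054 0.1243; 0.1243 0.6073]
step 2: x^-=[-0.9413, -3.6033]  P^-=[0.8401 0.3538; 0.3538 0.8573]  H_jac=[0.2598 -0.0679]  S=[0.4682]  K=[0.4149; 0.0721]  nu=[2.1863]  x^+=[-0.0342, -3.4458]  P^+=[0.7595 0.3398; 0.3398 0.8549]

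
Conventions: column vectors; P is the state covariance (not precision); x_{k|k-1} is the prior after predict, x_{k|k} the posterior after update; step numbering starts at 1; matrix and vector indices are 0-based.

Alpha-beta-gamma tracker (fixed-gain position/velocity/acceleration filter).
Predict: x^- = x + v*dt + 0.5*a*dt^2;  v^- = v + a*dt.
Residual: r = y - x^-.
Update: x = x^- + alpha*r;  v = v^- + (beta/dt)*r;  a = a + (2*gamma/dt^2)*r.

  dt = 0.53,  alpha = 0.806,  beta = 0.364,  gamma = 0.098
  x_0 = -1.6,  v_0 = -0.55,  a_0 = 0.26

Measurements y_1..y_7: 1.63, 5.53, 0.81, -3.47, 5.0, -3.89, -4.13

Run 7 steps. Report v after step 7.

v_post = -5.6930

step 1: x_pred=-1.8550  r=3.4850  x^+=0.9539  v^+=1.9813  a^+=2.6917
step 2: x_pred=2.3820  r=3.1480  x^+=4.9193  v^+=5.5699  a^+=4.8882
step 3: x_pred=8.5579  r=-7.7479  x^+=2.3131  v^+=2.8394  a^+=-0.5179
step 4: x_pred=3.7452  r=-7.2152  x^+=-2.0702  v^+=-2.3905  a^+=-5.5524
step 5: x_pred=-4.1170  r=9.1170  x^+=3.2313  v^+=0.9283  a^+=0.8091
step 6: x_pred=3.8369  r=-7.7269  x^+=-2.3910  v^+=-3.9497  a^+=-4.5825
step 7: x_pred=-5.1279  r=0.9979  x^+=-4.3236  v^+=-5.6930  a^+=-3.8861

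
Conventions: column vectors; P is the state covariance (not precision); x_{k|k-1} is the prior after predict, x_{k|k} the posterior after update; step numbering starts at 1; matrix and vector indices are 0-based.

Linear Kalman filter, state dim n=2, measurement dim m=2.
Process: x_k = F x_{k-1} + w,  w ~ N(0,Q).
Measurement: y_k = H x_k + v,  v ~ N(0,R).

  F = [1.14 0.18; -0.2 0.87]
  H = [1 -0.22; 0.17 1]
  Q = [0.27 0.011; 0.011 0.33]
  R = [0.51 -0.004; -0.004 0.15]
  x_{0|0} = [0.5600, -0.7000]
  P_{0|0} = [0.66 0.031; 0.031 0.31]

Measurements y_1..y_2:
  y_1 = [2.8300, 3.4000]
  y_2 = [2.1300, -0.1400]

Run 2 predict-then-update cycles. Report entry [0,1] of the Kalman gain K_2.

K[0,1] = 0.1251

step 1: x^-=[0.5124, -0.7210]  P^-=[1.1505 -0.0613; -0.0613 0.5803]  S=[1.7156 0.0049; 0.0049 0.7427]  K=[0.6780 0.1763; -0.1123 0.7680]  nu=[2.1590, 4.0339]  x^+=[2.6874, 2.1346]  P^+=[0.3377 -0.0337; -0.0337 0.1214]
step 2: x^-=[3.4479, 1.3196]  P^-=[0.6989 -0.0792; -0.0792 0.4471]  S=[1.2654 -0.0597; -0.0597 0.5904]  K=[0.5720 0.1251; -0.1061 0.7238]  nu=[-1.0276, -2.0458]  x^+=[2.6043, -0.0520]  P^+=[0.2842 -0.0318; -0.0318 0.1144]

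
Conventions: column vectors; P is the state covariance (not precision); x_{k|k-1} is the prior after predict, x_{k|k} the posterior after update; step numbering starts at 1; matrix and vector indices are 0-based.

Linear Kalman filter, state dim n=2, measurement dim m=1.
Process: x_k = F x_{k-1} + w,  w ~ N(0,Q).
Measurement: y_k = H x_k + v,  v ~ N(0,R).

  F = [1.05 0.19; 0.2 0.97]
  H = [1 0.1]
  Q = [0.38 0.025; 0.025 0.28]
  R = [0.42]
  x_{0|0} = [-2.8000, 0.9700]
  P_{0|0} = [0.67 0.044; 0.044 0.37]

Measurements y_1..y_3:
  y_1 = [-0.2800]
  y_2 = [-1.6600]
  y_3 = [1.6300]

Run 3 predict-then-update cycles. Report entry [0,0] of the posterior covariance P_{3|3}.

step 1: x^-=[-2.7557, 0.3809]  P^-=[1.1496 0.2804; 0.2804 0.6720]  S=[1.6324]  K=[0.7214; 0.2129]  nu=[2.4376]  x^+=[-0.9972, 0.8999]  P^+=[0.3000 0.0296; 0.0296 0.5980]
step 2: x^-=[-0.8760, 0.6735]  P^-=[0.7442 0.2295; 0.2295 0.8662]  S=[1.2188]  K=[0.6294; 0.2594]  nu=[-0.8513]  x^+=[-1.4119, 0.4527]  P^+=[0.2613 0.0305; 0.0305 0.7841]
step 3: x^-=[-1.3965, 0.1567]  P^-=[0.7086 0.2566; 0.2566 1.0401]  S=[1.1903]  K=[0.6169; 0.3030]  nu=[3.0108]  x^+=[0.4607, 1.0690]  P^+=[0.2557 0.0342; 0.0342 0.9308]

P_post[0,0] = 0.2557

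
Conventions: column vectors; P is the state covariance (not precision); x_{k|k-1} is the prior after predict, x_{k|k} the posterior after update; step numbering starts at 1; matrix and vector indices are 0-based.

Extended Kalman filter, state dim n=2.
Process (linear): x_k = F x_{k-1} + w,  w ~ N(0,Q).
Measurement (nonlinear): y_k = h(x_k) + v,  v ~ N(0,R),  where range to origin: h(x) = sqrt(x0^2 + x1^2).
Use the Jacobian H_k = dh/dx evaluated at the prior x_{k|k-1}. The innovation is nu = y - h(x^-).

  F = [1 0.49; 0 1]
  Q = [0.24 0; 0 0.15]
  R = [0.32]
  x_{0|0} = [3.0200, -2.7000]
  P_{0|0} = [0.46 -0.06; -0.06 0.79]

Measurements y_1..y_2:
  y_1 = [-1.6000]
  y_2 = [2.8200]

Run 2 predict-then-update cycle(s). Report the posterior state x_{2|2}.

step 1: x^-=[1.6970, -2.7000]  P^-=[0.8309 0.3271; 0.3271 0.9400]  H_jac=[0.5321 -0.8467]  S=[0.9344]  K=[0.1768; -0.6655]  nu=[-4.7890]  x^+=[0.8503, 0.4870]  P^+=[0.8017 0.4370; 0.4370 0.5262]
step 2: x^-=[1.0889, 0.4870]  P^-=[1.5963 0.6949; 0.6949 0.6762]  H_jac=[0.9129 0.4083]  S=[2.2809]  K=[0.7633; 0.3991]  nu=[1.6272]  x^+=[2.3308, 1.1365]  P^+=[0.2676 0.0000; 0.0000 0.3128]

x_post = [2.3308, 1.1365]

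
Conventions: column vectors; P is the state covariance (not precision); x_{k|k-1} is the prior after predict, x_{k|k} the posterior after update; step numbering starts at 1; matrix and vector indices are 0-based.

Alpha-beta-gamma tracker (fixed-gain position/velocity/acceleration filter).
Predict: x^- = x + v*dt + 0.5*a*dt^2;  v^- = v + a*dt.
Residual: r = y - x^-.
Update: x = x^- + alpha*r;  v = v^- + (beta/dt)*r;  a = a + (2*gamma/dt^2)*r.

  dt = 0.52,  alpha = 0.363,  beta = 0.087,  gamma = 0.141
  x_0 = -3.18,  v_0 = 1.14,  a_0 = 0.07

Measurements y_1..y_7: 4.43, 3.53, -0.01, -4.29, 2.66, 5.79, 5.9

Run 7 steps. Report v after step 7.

step 1: x_pred=-2.5777  r=7.0077  x^+=-0.0339  v^+=2.3488  a^+=7.3784
step 2: x_pred=2.1850  r=1.3450  x^+=2.6733  v^+=6.4106  a^+=8.7810
step 3: x_pred=7.1940  r=-7.2040  x^+=4.5789  v^+=9.7715  a^+=1.2680
step 4: x_pred=9.8315  r=-14.1215  x^+=4.7054  v^+=8.0682  a^+=-13.4593
step 5: x_pred=7.0812  r=-4.4212  x^+=5.4763  v^+=0.3297  a^+=-18.0702
step 6: x_pred=3.2046  r=2.5854  x^+=4.1431  v^+=-8.6343  a^+=-15.3739
step 7: x_pred=-2.4253  r=8.3253  x^+=0.5968  v^+=-15.2358  a^+=-6.6915

v_post = -15.2358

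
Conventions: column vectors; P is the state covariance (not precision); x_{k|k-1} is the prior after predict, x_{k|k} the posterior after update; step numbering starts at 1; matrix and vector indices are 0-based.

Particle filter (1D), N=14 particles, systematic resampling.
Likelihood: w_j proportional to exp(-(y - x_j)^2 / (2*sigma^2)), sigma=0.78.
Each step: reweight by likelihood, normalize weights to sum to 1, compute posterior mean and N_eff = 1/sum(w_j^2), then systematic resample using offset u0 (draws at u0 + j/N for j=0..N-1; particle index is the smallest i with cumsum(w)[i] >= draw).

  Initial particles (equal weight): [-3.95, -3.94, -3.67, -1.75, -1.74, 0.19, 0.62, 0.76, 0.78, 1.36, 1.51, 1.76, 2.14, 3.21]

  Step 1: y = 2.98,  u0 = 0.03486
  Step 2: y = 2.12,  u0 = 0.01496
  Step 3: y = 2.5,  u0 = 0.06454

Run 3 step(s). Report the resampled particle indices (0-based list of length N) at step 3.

step 1: w=[0.0000, 0.0000, 0.0000, 0.0000, 0.0000, 0.0008, 0.0048, 0.0081, 0.0087, 0.0539, 0.0789, 0.1372, 0.2611, 0.4464]  mean=2.4418  Neff=3.3833  idx=[9, 10, 11, 11, 12, 12, 12, 12, 13, 13, 13, 13, 13, 13]
step 2: w=[0.0661, 0.0782, 0.0955, 0.0955, 0.1062, 0.1062, 0.1062, 0.1062, 0.0400, 0.0400, 0.0400, 0.0400, 0.0400, 0.0400]  mean=2.2235  Neff=11.9883  idx=[0, 1, 2, 2, 3, 4, 5, 5, 6, 7, 7, 9, 10, 12]
step 3: w=[0.0341, 0.0443, 0.0633, 0.0633, 0.0633, 0.0892, 0.0892, 0.0892, 0.0892, 0.0892, 0.0892, 0.0656, 0.0656, 0.0656]  mean=2.2238  Neff=13.2010  idx=[1, 2, 4, 5, 5, 6, 7, 8, 9, 9, 10, 11, 12, 13]

resampled_idx = [1, 2, 4, 5, 5, 6, 7, 8, 9, 9, 10, 11, 12, 13]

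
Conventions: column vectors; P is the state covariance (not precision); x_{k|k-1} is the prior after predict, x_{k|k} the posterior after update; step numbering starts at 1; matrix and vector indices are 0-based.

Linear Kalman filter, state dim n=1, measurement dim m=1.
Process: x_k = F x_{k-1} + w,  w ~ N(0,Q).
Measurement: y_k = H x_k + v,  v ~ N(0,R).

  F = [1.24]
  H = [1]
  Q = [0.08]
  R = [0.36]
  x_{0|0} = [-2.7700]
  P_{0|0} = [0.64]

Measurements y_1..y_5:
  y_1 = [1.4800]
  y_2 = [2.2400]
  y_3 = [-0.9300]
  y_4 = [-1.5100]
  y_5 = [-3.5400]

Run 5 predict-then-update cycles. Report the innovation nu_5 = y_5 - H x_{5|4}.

step 1: x^-=[-3.4348]  P^-=[1.0641]  S=[1.4241]  K=[0.7472]  nu=[4.9148]  x^+=[0.2376]  P^+=[0.2690]
step 2: x^-=[0.2946]  P^-=[0.4936]  S=[0.8536]  K=[0.5783]  nu=[1.9454]  x^+=[1.4195]  P^+=[0.2082]
step 3: x^-=[1.7602]  P^-=[0.4001]  S=[0.7601]  K=[0.5264]  nu=[-2.6902]  x^+=[0.3442]  P^+=[0.1895]
step 4: x^-=[0.4268]  P^-=[0.3714]  S=[0.7314]  K=[0.5078]  nu=[-1.9368]  x^+=[-0.5567]  P^+=[0.1828]
step 5: x^-=[-0.6903]  P^-=[0.3611]  S=[0.7211]  K=[0.5007]  nu=[-2.8497]  x^+=[-2.1172]  P^+=[0.1803]

innov = [-2.8497]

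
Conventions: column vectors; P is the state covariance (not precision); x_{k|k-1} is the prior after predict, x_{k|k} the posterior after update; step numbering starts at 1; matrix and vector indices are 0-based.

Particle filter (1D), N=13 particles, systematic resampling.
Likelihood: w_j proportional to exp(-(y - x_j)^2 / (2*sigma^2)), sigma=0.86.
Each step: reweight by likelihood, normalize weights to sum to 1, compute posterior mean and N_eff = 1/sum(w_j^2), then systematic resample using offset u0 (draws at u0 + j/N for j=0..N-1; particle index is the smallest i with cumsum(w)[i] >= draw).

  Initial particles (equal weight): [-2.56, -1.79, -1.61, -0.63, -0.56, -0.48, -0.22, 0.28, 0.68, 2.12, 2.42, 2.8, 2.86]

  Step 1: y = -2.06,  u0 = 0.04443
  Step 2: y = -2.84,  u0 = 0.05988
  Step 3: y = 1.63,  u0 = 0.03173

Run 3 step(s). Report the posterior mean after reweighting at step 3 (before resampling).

post_mean = -1.6863

step 1: w=[0.2444, 0.2755, 0.2524, 0.0726, 0.0632, 0.0535, 0.0293, 0.0071, 0.0018, 0.0000, 0.0000, 0.0000, 0.0000]  mean=-1.6353  Neff=4.7082  idx=[0, 0, 0, 1, 1, 1, 1, 2, 2, 2, 3, 4, 6]
step 2: w=[0.1608, 0.1608, 0.1608, 0.0805, 0.0805, 0.0805, 0.0805, 0.0610, 0.0610, 0.0610, 0.0062, 0.0050, 0.0016]  mean=-2.1125  Neff=8.7210  idx=[0, 0, 1, 1, 2, 2, 3, 4, 5, 6, 7, 8, 9]
step 3: w=[0.0018, 0.0018, 0.0018, 0.0018, 0.0018, 0.0018, 0.0921, 0.0921, 0.0921, 0.0921, 0.2071, 0.2071, 0.2071]  mean=-1.6863  Neff=6.1518  idx=[6, 7, 7, 8, 9, 10, 10, 10, 11, 11, 12, 12, 12]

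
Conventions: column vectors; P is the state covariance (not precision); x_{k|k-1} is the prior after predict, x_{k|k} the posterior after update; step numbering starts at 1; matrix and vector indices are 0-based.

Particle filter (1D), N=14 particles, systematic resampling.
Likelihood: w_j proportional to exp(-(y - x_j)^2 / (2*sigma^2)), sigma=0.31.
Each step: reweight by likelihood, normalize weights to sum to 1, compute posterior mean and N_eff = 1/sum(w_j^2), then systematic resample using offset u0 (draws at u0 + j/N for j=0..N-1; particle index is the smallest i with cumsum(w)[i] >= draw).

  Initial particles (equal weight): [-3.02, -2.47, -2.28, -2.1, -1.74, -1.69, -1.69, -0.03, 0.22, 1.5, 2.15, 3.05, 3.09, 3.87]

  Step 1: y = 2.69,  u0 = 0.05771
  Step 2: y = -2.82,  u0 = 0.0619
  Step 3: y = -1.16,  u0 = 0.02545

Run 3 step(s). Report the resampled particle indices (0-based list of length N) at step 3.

resampled_idx = [0, 1, 2, 3, 4, 5, 6, 7, 8, 9, 10, 11, 12, 13]

step 1: w=[0.0000, 0.0000, 0.0000, 0.0000, 0.0000, 0.0000, 0.0000, 0.0000, 0.0000, 0.0005, 0.1882, 0.4373, 0.3733, 0.0006]  mean=2.8952  Neff=2.7321  idx=[10, 10, 11, 11, 11, 11, 11, 11, 12, 12, 12, 12, 12, 12]
step 2: w=[0.5000, 0.5000, 0.0000, 0.0000, 0.0000, 0.0000, 0.0000, 0.0000, 0.0000, 0.0000, 0.0000, 0.0000, 0.0000, 0.0000]  mean=2.1500  Neff=2.0000  idx=[0, 0, 0, 0, 0, 0, 0, 1, 1, 1, 1, 1, 1, 1]
step 3: w=[0.0714, 0.0714, 0.0714, 0.0714, 0.0714, 0.0714, 0.0714, 0.0714, 0.0714, 0.0714, 0.0714, 0.0714, 0.0714, 0.0714]  mean=2.1500  Neff=14.0000  idx=[0, 1, 2, 3, 4, 5, 6, 7, 8, 9, 10, 11, 12, 13]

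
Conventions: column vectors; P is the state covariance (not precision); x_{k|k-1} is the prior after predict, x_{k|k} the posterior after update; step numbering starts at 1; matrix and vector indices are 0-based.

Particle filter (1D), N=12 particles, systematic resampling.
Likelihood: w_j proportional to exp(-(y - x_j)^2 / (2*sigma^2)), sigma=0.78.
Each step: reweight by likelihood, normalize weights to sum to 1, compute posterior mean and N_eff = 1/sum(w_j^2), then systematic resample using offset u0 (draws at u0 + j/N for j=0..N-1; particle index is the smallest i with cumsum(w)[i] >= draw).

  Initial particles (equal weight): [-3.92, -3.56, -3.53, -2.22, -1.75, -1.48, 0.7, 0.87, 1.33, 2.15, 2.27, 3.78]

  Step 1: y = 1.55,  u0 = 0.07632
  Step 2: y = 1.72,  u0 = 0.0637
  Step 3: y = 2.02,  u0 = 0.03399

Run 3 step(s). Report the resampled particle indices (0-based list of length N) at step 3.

step 1: w=[0.0000, 0.0000, 0.0000, 0.0000, 0.0000, 0.0001, 0.1529, 0.1894, 0.2661, 0.2060, 0.1808, 0.0046]  mean=1.4963  Neff=4.8735  idx=[6, 7, 7, 7, 8, 8, 8, 9, 9, 10, 10, 10]
step 2: w=[0.0484, 0.0628, 0.0628, 0.0628, 0.1004, 0.1004, 0.1004, 0.0978, 0.0978, 0.0888, 0.0888, 0.0888]  mean=1.6234  Neff=11.4686  idx=[1, 2, 3, 4, 5, 6, 7, 8, 8, 9, 10, 11]
step 3: w=[0.0381, 0.0381, 0.0381, 0.0764, 0.0764, 0.0764, 0.1115, 0.1115, 0.1115, 0.1074, 0.1074, 0.1074]  mean=1.8543  Neff=10.6708  idx=[0, 3, 4, 5, 6, 6, 7, 8, 9, 9, 10, 11]

resampled_idx = [0, 3, 4, 5, 6, 6, 7, 8, 9, 9, 10, 11]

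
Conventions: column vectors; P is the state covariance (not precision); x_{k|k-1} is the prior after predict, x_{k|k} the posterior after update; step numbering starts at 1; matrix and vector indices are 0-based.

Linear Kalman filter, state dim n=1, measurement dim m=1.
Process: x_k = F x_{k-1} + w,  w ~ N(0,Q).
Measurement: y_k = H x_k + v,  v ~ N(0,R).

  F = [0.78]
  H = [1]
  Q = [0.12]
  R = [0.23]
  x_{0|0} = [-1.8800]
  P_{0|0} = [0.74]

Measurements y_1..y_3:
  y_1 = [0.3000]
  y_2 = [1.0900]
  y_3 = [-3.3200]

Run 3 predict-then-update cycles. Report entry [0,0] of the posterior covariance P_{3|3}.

step 1: x^-=[-1.4664]  P^-=[0.5702]  S=[0.8002]  K=[0.7126]  nu=[1.7664]  x^+=[-0.2077]  P^+=[0.1639]
step 2: x^-=[-0.1620]  P^-=[0.2197]  S=[0.4497]  K=[0.4886]  nu=[1.2520]  x^+=[0.4497]  P^+=[0.1124]
step 3: x^-=[0.3507]  P^-=[0.1884]  S=[0.4184]  K=[0.4502]  nu=[-3.6707]  x^+=[-1.3020]  P^+=[0.1036]

P_post[0,0] = 0.1036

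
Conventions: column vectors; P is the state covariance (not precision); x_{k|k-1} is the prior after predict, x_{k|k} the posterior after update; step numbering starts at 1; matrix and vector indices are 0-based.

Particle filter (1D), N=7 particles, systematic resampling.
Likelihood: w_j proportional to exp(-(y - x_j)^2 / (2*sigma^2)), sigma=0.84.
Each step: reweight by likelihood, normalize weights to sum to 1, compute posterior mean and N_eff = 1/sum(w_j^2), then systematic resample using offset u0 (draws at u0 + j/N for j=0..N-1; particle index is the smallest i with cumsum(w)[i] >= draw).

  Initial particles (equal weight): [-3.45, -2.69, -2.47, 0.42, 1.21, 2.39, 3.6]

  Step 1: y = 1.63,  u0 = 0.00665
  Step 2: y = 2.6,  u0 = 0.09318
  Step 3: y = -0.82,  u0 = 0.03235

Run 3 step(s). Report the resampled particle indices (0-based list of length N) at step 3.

resampled_idx = [0, 0, 0, 0, 1, 1, 1]

step 1: w=[0.0000, 0.0000, 0.0000, 0.1803, 0.4491, 0.3380, 0.0325]  mean=1.5441  Neff=2.8609  idx=[3, 3, 4, 4, 4, 5, 5]
step 2: w=[0.0124, 0.0124, 0.0918, 0.0918, 0.0918, 0.3499, 0.3499]  mean=2.0160  Neff=3.6984  idx=[2, 4, 5, 5, 6, 6, 6]
step 3: w=[0.4848, 0.4848, 0.0061, 0.0061, 0.0061, 0.0061, 0.0061]  mean=1.2458  Neff=2.1262  idx=[0, 0, 0, 0, 1, 1, 1]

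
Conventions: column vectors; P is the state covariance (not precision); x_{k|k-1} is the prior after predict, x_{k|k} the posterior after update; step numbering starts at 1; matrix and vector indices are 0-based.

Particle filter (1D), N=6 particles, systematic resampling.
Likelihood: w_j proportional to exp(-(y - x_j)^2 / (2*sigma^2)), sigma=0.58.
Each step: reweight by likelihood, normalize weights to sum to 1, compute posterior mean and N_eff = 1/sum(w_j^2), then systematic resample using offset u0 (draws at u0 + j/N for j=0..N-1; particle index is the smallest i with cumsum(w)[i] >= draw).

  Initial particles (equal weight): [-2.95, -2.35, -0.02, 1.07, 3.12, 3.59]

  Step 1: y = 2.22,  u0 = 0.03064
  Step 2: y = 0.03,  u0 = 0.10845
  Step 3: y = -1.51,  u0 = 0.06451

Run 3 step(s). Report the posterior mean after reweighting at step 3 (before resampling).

post_mean = 1.0700

step 1: w=[0.0000, 0.0000, 0.0011, 0.2790, 0.5975, 0.1224]  mean=2.6020  Neff=2.2231  idx=[3, 3, 4, 4, 4, 4]
step 2: w=[0.5000, 0.5000, 0.0000, 0.0000, 0.0000, 0.0000]  mean=1.0700  Neff=2.0000  idx=[0, 0, 0, 1, 1, 1]
step 3: w=[0.1667, 0.1667, 0.1667, 0.1667, 0.1667, 0.1667]  mean=1.0700  Neff=6.0000  idx=[0, 1, 2, 3, 4, 5]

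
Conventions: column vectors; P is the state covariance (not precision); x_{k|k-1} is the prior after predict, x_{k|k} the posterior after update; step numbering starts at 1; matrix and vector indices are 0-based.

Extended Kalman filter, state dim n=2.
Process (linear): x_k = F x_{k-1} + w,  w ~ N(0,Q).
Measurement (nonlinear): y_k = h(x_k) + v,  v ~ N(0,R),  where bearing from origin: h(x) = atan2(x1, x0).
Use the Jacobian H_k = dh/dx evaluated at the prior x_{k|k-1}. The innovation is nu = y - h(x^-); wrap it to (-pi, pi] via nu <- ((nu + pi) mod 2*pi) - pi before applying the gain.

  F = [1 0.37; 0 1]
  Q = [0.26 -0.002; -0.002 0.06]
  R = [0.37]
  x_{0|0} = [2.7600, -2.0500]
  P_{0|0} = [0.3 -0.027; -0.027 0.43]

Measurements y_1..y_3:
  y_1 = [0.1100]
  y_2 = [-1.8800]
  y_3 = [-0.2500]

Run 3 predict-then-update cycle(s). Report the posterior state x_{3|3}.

x_post = [1.2464, -1.9047]

step 1: x^-=[2.0015, -2.0500]  P^-=[0.5989 0.1301; 0.1301 0.4900]  H_jac=[0.2497 0.2438]  S=[0.4523]  K=[0.4008; 0.3360]  nu=[0.9074]  x^+=[2.3652, -1.7452]  P^+=[0.5262 0.0692; 0.0692 0.4389]
step 2: x^-=[1.7195, -1.7452]  P^-=[0.8975 0.2296; 0.2296 0.4989]  H_jac=[0.2908 0.2865]  S=[0.5251]  K=[0.6223; 0.3994]  nu=[-1.0872]  x^+=[1.0429, -2.1793]  P^+=[0.6942 0.0991; 0.0991 0.4152]
step 3: x^-=[0.2366, -2.1793]  P^-=[1.0844 0.2507; 0.2507 0.4752]  H_jac=[0.4535 0.0492]  S=[0.6054]  K=[0.8327; 0.2265]  nu=[1.2127]  x^+=[1.2464, -1.9047]  P^+=[0.6646 0.1366; 0.1366 0.4441]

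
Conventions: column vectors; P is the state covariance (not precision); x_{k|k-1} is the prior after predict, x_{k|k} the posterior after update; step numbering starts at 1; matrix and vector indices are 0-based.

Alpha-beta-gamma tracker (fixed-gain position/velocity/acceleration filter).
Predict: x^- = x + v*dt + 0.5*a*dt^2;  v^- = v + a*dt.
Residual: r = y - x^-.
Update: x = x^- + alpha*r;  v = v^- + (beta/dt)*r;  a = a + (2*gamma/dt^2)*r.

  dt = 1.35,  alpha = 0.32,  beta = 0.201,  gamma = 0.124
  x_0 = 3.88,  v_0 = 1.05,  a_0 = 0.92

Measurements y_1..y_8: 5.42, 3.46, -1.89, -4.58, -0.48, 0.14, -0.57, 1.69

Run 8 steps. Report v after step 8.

v_post = 1.0293

step 1: x_pred=6.1359  r=-0.7159  x^+=5.9068  v^+=2.1854  a^+=0.8226
step 2: x_pred=9.6067  r=-6.1467  x^+=7.6397  v^+=2.3807  a^+=-0.0138
step 3: x_pred=10.8411  r=-12.7311  x^+=6.7672  v^+=0.4665  a^+=-1.7462
step 4: x_pred=5.8057  r=-10.3857  x^+=2.4823  v^+=-3.4372  a^+=-3.1595
step 5: x_pred=-5.0370  r=4.5570  x^+=-3.5788  v^+=-7.0240  a^+=-2.5394
step 6: x_pred=-15.3753  r=15.5153  x^+=-10.4104  v^+=-8.1422  a^+=-0.4281
step 7: x_pred=-21.7925  r=21.2225  x^+=-15.0013  v^+=-5.5604  a^+=2.4598
step 8: x_pred=-20.2663  r=21.9563  x^+=-13.2403  v^+=1.0293  a^+=5.4475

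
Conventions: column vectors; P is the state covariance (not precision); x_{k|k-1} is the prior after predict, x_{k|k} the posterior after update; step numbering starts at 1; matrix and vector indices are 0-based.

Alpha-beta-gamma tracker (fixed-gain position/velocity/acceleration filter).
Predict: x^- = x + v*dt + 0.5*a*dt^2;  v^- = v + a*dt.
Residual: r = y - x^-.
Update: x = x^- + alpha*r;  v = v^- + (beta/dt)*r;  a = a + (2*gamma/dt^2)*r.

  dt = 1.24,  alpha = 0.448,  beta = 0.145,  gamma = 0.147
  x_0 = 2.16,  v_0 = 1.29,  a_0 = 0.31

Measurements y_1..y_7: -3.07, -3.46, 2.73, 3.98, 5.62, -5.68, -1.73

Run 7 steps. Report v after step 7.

step 1: x_pred=3.9979  r=-7.0679  x^+=0.8315  v^+=0.8479  a^+=-1.0414
step 2: x_pred=1.0822  r=-4.5422  x^+=-0.9527  v^+=-0.9746  a^+=-1.9099
step 3: x_pred=-3.6296  r=6.3596  x^+=-0.7805  v^+=-2.5993  a^+=-0.6940
step 4: x_pred=-4.5371  r=8.5171  x^+=-0.7215  v^+=-2.4638  a^+=0.9346
step 5: x_pred=-3.0581  r=8.6781  x^+=0.8297  v^+=-0.2902  a^+=2.5939
step 6: x_pred=2.4641  r=-8.1441  x^+=-1.1845  v^+=1.9739  a^+=1.0367
step 7: x_pred=2.0602  r=-3.7902  x^+=0.3622  v^+=2.8162  a^+=0.3120

v_post = 2.8162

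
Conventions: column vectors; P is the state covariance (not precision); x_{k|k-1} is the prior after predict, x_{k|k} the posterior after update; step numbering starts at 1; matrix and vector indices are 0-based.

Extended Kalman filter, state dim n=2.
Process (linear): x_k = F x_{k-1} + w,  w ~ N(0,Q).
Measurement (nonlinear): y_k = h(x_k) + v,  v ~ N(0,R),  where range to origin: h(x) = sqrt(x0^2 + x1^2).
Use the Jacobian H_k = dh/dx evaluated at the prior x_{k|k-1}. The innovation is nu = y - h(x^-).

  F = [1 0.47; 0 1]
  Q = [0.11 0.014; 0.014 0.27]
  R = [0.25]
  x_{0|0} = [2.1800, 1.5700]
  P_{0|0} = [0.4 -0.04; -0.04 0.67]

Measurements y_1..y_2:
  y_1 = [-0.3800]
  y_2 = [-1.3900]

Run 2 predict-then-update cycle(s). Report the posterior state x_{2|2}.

step 1: x^-=[2.9179, 1.5700]  P^-=[0.6204 0.2889; 0.2889 0.9400]  H_jac=[0.8806 0.4738]  S=[1.1832]  K=[0.5774; 0.5914]  nu=[-3.6935]  x^+=[0.7852, -0.6144]  P^+=[0.2259 -0.1152; -0.1152 0.5261]
step 2: x^-=[0.4965, -0.6144]  P^-=[0.3438 0.1461; 0.1461 0.7961]  H_jac=[0.6285 -0.7778]  S=[0.7246]  K=[0.1414; -0.7278]  nu=[-2.1799]  x^+=[0.1882, 0.9722]  P^+=[0.3294 0.2207; 0.2207 0.4122]

x_post = [0.1882, 0.9722]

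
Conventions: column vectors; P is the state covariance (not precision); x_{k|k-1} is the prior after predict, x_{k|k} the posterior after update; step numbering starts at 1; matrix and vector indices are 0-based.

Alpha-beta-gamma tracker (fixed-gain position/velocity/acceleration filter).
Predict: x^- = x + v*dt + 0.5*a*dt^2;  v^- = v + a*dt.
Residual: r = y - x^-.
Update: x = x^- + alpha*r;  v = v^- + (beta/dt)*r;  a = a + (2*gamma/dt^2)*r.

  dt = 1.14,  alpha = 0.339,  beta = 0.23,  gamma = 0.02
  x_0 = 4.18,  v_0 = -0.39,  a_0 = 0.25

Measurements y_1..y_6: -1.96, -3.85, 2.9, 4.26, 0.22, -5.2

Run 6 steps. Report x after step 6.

x_post = -0.5974

step 1: x_pred=3.8979  r=-5.8579  x^+=1.9120  v^+=-1.2868  a^+=0.0697
step 2: x_pred=0.4903  r=-4.3403  x^+=-0.9810  v^+=-2.0831  a^+=-0.0639
step 3: x_pred=-3.3973  r=6.2973  x^+=-1.2625  v^+=-0.8854  a^+=0.1299
step 4: x_pred=-2.1874  r=6.4474  x^+=-0.0017  v^+=0.5635  a^+=0.3284
step 5: x_pred=0.8541  r=-0.6341  x^+=0.6391  v^+=0.8099  a^+=0.3089
step 6: x_pred=1.7631  r=-6.9631  x^+=-0.5974  v^+=-0.2428  a^+=0.0945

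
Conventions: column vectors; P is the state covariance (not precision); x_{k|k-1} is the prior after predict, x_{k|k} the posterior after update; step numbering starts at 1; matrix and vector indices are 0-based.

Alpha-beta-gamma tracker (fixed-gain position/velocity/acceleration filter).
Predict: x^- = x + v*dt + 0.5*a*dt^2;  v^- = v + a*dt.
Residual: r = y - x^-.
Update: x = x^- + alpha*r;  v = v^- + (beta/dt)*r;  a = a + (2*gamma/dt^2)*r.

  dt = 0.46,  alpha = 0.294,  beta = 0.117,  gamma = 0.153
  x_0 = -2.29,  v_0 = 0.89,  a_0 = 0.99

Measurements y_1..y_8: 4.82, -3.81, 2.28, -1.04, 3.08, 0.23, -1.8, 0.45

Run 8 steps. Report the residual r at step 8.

step 1: x_pred=-1.7759  r=6.5959  x^+=0.1633  v^+=3.0230  a^+=10.5284
step 2: x_pred=2.6678  r=-6.4778  x^+=0.7633  v^+=6.2185  a^+=1.1607
step 3: x_pred=3.7467  r=-1.4667  x^+=3.3155  v^+=6.3794  a^+=-0.9603
step 4: x_pred=6.1484  r=-7.1884  x^+=4.0350  v^+=4.1093  a^+=-11.3556
step 5: x_pred=4.7238  r=-1.6438  x^+=4.2406  v^+=-1.5324  a^+=-13.7328
step 6: x_pred=2.0827  r=-1.8527  x^+=1.5380  v^+=-8.3207  a^+=-16.4121
step 7: x_pred=-4.0259  r=2.2259  x^+=-3.3715  v^+=-15.3041  a^+=-13.1931
step 8: x_pred=-11.8072  r=12.2572  x^+=-8.2036  v^+=-18.2554  a^+=4.5323

resid = 12.2572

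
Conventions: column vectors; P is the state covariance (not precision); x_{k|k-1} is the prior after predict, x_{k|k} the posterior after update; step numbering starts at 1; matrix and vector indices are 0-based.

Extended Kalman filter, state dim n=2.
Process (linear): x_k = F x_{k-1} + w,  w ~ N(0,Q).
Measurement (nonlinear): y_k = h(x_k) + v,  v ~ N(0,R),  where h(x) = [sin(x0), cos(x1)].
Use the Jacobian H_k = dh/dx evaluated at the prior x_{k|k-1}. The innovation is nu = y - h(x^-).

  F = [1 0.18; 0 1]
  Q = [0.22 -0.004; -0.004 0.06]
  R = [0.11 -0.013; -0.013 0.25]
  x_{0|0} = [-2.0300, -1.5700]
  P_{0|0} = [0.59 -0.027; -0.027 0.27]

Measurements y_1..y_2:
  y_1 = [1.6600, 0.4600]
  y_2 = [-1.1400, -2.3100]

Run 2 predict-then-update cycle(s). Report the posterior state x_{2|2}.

step 1: x^-=[-2.3126, -1.5700]  P^-=[0.8090 0.0176; 0.0176 0.3300]  H_jac=[-0.6756 0.0000; 0.0000 1.0000]  S=[0.4793 -0.0249; -0.0249 0.5800]  K=[-1.1414 -0.0186; 0.0047 0.5692]  nu=[2.3973, 0.4592]  x^+=[-5.0574, -1.2973]  P^+=[0.1855 0.0102; 0.0102 0.1422]
step 2: x^-=[-5.2909, -1.2973]  P^-=[0.4137 0.0318; 0.0318 0.2022]  H_jac=[0.5468 0.0000; 0.0000 0.9628]  S=[0.2337 0.0037; 0.0037 0.4375]  K=[0.9671 0.0617; 0.0673 0.4445]  nu=[-1.9773, -2.5801]  x^+=[-7.3622, -2.5771]  P^+=[0.1931 0.0030; 0.0030 0.1145]

x_post = [-7.3622, -2.5771]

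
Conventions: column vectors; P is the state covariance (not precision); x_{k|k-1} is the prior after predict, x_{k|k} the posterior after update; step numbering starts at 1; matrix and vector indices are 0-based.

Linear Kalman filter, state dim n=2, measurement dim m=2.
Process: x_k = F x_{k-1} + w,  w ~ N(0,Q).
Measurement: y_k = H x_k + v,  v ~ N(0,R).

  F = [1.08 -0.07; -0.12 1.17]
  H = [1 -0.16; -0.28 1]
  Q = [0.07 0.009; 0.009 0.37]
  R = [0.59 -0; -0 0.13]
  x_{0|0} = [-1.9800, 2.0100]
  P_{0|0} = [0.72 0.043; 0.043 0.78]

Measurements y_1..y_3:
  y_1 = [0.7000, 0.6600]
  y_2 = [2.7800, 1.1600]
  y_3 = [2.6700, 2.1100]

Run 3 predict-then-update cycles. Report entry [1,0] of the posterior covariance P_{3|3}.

step 1: x^-=[-2.2791, 2.5893]  P^-=[0.9071 -0.0935; -0.0935 1.4360]  S=[1.5638 -0.5814; -0.5814 1.6895]  K=[0.5885 -0.0032; 0.1320 0.9109]  nu=[3.3934, -2.5674]  x^+=[-0.2741, 0.6985]  P^+=[0.3634 0.1013; 0.1013 0.1468]
step 2: x^-=[-0.3449, 0.8501]  P^-=[0.4793 0.0788; 0.0788 0.5477]  S=[1.0581 -0.1395; -0.1395 0.6712]  K=[0.4423 0.0094; 0.0976 0.8035]  nu=[3.2609, 0.2133]  x^+=[1.0994, 1.3397]  P^+=[0.2734 0.0778; 0.0778 0.1262]
step 3: x^-=[1.0935, 1.4355]  P^-=[0.3777 0.0622; 0.0622 0.5249]  S=[0.9613 -0.1248; -0.1248 0.6497]  K=[0.3835 0.0065; 0.0807 0.7966]  nu=[1.8062, 0.9807]  x^+=[1.7925, 2.3625]  P^+=[0.2370 0.0672; 0.0672 0.1224]

P_post[1,0] = 0.0672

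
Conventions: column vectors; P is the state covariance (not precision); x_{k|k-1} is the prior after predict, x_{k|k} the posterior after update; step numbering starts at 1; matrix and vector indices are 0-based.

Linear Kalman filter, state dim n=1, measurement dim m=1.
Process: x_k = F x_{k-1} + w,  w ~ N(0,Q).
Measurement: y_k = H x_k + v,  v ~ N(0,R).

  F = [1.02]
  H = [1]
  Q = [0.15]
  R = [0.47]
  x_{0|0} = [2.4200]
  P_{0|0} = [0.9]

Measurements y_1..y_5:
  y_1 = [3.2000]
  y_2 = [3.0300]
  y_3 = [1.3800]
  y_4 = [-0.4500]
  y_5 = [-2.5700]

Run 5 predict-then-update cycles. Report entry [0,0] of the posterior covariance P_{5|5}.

step 1: x^-=[2.4684]  P^-=[1.0864]  S=[1.5564]  K=[0.6980]  nu=[0.7316]  x^+=[2.9791]  P^+=[0.3281]
step 2: x^-=[3.0386]  P^-=[0.4913]  S=[0.9613]  K=[0.5111]  nu=[-0.0086]  x^+=[3.0342]  P^+=[0.2402]
step 3: x^-=[3.0949]  P^-=[0.3999]  S=[0.8699]  K=[0.4597]  nu=[-1.7149]  x^+=[2.3065]  P^+=[0.2161]
step 4: x^-=[2.3527]  P^-=[0.3748]  S=[0.8448]  K=[0.4437]  nu=[-2.8027]  x^+=[1.1093]  P^+=[0.2085]
step 5: x^-=[1.1314]  P^-=[0.3669]  S=[0.8369]  K=[0.4384]  nu=[-3.7014]  x^+=[-0.4914]  P^+=[0.2061]

P_post[0,0] = 0.2061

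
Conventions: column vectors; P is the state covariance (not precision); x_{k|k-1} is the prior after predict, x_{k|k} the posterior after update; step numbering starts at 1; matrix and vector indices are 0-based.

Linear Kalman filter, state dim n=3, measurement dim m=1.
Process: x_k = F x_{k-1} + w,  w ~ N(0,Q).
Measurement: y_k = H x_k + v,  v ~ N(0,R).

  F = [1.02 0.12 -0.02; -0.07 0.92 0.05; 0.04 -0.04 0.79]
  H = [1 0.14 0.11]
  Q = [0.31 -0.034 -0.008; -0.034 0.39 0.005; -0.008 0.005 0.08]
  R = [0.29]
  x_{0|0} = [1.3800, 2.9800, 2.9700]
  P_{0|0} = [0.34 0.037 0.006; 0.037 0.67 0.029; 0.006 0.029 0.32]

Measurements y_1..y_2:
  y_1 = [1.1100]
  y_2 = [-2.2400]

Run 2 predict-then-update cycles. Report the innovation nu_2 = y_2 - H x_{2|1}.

innov = [-3.9053]

step 1: x^-=[1.7058, 2.7935, 2.2823]  P^-=[0.6822 0.0497 0.0039; 0.0497 0.9574 0.0142; 0.0039 0.0142 0.2798]  S=[1.0096]  K=[0.6831; 0.1836; 0.0363]  nu=[-1.2379]  x^+=[0.8602, 2.5662, 2.2374]  P^+=[0.2112 -0.0769 -0.0212; -0.0769 0.9234 0.0075; -0.0212 0.0075 0.2784]
step 2: x^-=[1.1406, 2.4126, 1.6993]  P^-=[0.5251 -0.0201 -0.0218; -0.0201 1.1840 -0.0151; -0.0218 -0.0151 0.2540]  S=[0.8305]  K=[0.6260; 0.1734; 0.0049]  nu=[-3.9053]  x^+=[-1.3041, 1.7354, 1.6801]  P^+=[0.1997 -0.1102 -0.0243; -0.1102 1.1591 -0.0158; -0.0243 -0.0158 0.2540]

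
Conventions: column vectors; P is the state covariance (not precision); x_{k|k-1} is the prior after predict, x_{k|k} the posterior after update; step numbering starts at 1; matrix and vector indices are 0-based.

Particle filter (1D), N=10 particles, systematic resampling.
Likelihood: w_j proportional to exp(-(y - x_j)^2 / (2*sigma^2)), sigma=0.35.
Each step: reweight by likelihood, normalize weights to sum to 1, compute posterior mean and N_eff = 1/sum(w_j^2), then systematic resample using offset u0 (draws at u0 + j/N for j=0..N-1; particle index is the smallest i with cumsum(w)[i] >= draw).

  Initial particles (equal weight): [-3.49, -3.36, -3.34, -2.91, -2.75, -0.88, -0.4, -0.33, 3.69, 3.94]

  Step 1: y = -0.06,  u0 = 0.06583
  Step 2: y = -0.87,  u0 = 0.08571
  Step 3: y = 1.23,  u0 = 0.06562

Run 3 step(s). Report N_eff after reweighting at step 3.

N_eff = 8.4604

step 1: w=[0.0000, 0.0000, 0.0000, 0.0000, 0.0000, 0.0449, 0.4360, 0.5190, 0.0000, 0.0000]  mean=-0.3852  Neff=2.1666  idx=[6, 6, 6, 6, 6, 7, 7, 7, 7, 7]
step 2: w=[0.1143, 0.1143, 0.1143, 0.1143, 0.1143, 0.0857, 0.0857, 0.0857, 0.0857, 0.0857]  mean=-0.3700  Neff=9.7988  idx=[0, 1, 2, 3, 4, 5, 6, 7, 8, 9]
step 3: w=[0.0573, 0.0573, 0.0573, 0.0573, 0.0573, 0.1427, 0.1427, 0.1427, 0.1427, 0.1427]  mean=-0.3501  Neff=8.4604  idx=[1, 2, 4, 5, 6, 6, 7, 8, 9, 9]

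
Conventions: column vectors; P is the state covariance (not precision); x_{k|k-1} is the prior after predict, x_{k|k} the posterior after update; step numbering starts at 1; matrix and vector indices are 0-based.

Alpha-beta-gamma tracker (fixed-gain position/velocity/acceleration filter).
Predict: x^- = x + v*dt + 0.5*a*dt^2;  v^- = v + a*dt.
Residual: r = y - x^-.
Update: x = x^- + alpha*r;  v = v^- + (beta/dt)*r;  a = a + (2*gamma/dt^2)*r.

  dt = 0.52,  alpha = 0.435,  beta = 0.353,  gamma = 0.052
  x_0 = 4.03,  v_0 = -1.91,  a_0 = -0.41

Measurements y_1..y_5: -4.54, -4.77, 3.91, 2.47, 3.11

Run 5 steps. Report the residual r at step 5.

step 1: x_pred=2.9814  r=-7.5214  x^+=-0.2904  v^+=-7.2291  a^+=-3.3028
step 2: x_pred=-4.4961  r=-0.2739  x^+=-4.6152  v^+=-9.1325  a^+=-3.4082
step 3: x_pred=-9.8249  r=13.7349  x^+=-3.8502  v^+=-1.5808  a^+=1.8745
step 4: x_pred=-4.4188  r=6.8888  x^+=-1.4222  v^+=4.0703  a^+=4.5240
step 5: x_pred=1.3060  r=1.8040  x^+=2.0908  v^+=7.6474  a^+=5.2179

resid = 1.8040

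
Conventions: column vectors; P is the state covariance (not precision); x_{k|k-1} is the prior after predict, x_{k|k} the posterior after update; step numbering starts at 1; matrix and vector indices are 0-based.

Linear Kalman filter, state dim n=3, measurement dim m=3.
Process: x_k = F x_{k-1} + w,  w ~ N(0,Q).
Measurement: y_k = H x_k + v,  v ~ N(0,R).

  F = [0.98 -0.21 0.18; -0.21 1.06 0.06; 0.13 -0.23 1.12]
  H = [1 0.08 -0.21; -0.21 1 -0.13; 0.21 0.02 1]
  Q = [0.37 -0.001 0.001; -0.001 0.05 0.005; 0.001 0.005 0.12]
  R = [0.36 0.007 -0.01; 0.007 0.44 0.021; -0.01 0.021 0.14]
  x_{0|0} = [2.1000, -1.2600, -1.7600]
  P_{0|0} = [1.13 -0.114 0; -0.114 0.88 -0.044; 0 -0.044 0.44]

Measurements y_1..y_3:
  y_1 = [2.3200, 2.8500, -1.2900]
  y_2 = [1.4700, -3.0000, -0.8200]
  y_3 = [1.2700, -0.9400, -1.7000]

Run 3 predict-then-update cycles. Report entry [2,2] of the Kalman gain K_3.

step 1: x^-=[2.0058, -1.8822, -1.4084]  P^-=[1.5586 -0.5560 0.3171; -0.5560 1.1353 -0.2837; 0.3171 -0.2837 0.7671]  S=[1.7470 -0.7199 0.4192; -0.7199 1.9816 -0.5974; 0.4192 -0.5974 1.0934]  K=[0.7171 -0.1369 0.2295; 0.0418 0.6665 0.0026; -0.1273 -0.0363 0.7862]  nu=[0.1690, 4.9703, -0.2652]  x^+=[1.3859, 1.4367, -1.8189]  P^+=[0.2487 -0.0021 -0.0301; -0.0021 0.2943 0.0085; -0.0301 0.0085 0.1167]
step 2: x^-=[0.7291, 1.1227, -2.1875]  P^-=[0.6152 -0.1178 0.0349; -0.1178 0.3948 -0.0493; 0.0349 -0.0493 0.2732]  S=[0.9580 -0.1911 0.0877; -0.1911 0.9307 -0.1154; 0.0877 -0.1154 0.4521]  K=[0.5804 -0.1246 0.2132; 0.0149 0.4566 -0.0325; -0.0930 -0.0404 0.6259]  nu=[0.1917, -4.2539, 1.1919]  x^+=[1.6247, -0.8558, -1.2872]  P^+=[0.2021 -0.0066 -0.0209; -0.0066 0.1993 0.0023; -0.0209 0.0023 0.0920]
step 3: x^-=[1.5402, -1.3256, -1.0337]  P^-=[0.5710 -0.0931 0.0326; -0.0931 0.2869 -0.0367; 0.0326 -0.0367 0.2426]  S=[0.9162 -0.1696 0.0843; -0.1696 0.8066 -0.0935; 0.0843 -0.0935 0.4193]  K=[0.5644 -0.1255 0.2177; 0.0061 0.3829 -0.0364; -0.0863 -0.0416 0.6012]  nu=[-0.3813, 0.5746, -0.9633]  x^+=[1.0433, -1.0728, -1.6037]  P^+=[0.1968 -0.0078 -0.0190; -0.0078 0.1663 0.0012; -0.0190 0.0012 0.0881]

K[2,2] = 0.6012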